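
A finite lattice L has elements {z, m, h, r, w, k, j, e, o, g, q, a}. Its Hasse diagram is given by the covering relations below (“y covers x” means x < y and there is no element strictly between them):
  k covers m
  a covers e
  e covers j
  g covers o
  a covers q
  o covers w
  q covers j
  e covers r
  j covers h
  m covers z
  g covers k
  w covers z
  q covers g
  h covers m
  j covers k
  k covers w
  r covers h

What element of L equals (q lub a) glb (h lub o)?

q ∨ a = a
h ∨ o = q
a ∧ q = q

q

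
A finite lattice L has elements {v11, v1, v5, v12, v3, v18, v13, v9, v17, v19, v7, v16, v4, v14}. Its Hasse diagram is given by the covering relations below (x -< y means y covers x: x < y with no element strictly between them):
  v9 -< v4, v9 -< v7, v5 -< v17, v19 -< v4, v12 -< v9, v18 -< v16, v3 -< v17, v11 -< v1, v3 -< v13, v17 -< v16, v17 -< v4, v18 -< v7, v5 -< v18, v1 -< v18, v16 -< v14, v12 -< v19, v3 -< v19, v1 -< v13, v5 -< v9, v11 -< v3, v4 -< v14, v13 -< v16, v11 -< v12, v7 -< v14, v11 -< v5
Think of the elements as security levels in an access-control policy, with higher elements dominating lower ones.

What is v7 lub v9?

v7

Common upper bounds of {v7, v9}: v14, v7.
The least among these is v7.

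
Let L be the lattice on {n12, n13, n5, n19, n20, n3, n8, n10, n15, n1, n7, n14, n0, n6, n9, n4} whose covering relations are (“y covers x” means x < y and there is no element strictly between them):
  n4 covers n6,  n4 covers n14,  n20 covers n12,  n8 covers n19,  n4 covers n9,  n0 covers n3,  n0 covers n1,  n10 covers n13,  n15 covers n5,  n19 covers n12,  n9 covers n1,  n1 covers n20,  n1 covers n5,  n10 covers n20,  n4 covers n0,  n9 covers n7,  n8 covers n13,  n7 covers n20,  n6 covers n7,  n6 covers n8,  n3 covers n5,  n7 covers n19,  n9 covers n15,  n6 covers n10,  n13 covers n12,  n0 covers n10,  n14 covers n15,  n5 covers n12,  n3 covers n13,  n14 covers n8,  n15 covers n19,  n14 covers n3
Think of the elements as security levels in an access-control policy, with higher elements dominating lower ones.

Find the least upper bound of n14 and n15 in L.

n14

Common upper bounds of {n14, n15}: n14, n4.
The least among these is n14.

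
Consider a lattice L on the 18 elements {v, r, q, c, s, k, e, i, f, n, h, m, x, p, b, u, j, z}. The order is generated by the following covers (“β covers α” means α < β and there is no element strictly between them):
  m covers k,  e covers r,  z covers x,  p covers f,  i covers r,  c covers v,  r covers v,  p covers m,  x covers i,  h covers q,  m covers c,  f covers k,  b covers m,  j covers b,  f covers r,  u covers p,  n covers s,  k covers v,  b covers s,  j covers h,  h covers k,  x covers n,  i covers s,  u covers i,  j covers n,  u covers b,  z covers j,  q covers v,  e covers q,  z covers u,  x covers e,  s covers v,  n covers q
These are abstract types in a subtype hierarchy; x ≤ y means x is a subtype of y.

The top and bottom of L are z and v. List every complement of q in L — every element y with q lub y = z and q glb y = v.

f, p, u

Need y with q ∨ y = z and q ∧ y = v.
Checking each element gives: f, p, u.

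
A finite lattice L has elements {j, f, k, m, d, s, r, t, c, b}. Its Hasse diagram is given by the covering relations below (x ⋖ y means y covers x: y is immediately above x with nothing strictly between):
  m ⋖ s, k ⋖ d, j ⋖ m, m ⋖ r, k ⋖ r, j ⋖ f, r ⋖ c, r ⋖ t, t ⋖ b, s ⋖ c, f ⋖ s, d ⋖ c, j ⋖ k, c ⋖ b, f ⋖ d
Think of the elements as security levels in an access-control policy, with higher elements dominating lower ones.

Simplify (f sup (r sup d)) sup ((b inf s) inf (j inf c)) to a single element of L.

r ∨ d = c
f ∨ c = c
b ∧ s = s
j ∧ c = j
s ∧ j = j
c ∨ j = c

c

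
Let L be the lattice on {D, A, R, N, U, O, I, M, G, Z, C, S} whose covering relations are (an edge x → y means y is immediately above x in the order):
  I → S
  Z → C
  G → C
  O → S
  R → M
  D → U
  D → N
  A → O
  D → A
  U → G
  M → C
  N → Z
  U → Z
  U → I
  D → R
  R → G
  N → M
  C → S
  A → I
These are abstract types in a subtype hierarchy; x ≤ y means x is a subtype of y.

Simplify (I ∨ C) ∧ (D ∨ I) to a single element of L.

I ∨ C = S
D ∨ I = I
S ∧ I = I

I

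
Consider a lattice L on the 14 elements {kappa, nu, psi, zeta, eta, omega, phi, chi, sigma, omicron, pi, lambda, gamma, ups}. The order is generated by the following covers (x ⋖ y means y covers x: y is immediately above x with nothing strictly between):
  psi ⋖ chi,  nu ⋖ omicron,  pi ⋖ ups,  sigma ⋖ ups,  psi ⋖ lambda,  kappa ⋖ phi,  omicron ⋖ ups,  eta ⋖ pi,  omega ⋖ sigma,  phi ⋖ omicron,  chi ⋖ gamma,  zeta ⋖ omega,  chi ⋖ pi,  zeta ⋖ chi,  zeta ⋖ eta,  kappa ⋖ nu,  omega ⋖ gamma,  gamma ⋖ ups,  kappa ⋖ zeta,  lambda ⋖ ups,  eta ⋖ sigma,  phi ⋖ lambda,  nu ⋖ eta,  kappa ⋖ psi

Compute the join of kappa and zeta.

zeta

Common upper bounds of {kappa, zeta}: chi, eta, gamma, omega, pi, sigma, ups, zeta.
The least among these is zeta.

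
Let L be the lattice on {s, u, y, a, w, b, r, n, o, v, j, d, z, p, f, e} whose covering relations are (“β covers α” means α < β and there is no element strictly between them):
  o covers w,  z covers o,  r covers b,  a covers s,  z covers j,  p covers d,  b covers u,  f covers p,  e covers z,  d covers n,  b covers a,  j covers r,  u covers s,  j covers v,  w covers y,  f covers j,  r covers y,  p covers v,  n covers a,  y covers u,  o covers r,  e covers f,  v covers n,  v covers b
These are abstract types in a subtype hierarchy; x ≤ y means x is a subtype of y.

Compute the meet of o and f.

Common lower bounds of {o, f}: a, b, r, s, u, y.
The greatest among these is r.

r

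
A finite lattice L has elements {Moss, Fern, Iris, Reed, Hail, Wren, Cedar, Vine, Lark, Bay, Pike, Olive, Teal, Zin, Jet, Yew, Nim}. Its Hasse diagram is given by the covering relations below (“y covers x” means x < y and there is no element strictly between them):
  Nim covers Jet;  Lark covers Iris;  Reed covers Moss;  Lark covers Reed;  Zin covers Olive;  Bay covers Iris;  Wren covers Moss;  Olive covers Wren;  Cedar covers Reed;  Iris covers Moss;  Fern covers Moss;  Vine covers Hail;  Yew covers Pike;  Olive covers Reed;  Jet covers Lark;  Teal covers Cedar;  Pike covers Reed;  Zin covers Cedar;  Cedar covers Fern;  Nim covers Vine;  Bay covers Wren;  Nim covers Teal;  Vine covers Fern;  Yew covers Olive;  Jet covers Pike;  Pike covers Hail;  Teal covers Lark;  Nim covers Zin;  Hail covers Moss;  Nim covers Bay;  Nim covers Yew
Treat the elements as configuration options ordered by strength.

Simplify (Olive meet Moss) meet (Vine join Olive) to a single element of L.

Olive ∧ Moss = Moss
Vine ∨ Olive = Nim
Moss ∧ Nim = Moss

Moss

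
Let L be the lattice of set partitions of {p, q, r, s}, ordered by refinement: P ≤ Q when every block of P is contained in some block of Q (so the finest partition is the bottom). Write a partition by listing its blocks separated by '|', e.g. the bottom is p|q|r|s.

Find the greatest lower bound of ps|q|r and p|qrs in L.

Common lower bounds of {ps|q|r, p|qrs}: p|q|r|s.
The greatest among these is p|q|r|s.

p|q|r|s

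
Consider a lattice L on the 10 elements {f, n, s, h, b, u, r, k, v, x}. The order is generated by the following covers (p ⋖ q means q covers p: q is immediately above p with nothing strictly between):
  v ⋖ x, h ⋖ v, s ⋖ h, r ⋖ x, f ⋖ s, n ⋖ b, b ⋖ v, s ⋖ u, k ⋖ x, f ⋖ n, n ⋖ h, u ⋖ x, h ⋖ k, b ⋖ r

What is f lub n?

Common upper bounds of {f, n}: b, h, k, n, r, v, x.
The least among these is n.

n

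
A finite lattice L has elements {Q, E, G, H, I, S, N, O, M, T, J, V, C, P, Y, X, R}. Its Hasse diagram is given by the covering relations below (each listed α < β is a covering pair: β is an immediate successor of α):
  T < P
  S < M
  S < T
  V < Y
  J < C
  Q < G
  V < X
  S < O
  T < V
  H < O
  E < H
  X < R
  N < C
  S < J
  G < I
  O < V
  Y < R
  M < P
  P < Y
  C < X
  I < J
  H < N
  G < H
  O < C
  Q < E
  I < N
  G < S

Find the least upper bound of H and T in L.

V

Common upper bounds of {H, T}: R, V, X, Y.
The least among these is V.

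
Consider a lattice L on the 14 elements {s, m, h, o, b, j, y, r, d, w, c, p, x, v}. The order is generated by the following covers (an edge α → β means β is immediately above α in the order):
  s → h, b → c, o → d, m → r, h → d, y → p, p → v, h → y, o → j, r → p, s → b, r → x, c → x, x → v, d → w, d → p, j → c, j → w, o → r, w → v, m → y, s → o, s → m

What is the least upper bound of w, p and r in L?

v

Common upper bounds of {w, p, r}: v.
The least among these is v.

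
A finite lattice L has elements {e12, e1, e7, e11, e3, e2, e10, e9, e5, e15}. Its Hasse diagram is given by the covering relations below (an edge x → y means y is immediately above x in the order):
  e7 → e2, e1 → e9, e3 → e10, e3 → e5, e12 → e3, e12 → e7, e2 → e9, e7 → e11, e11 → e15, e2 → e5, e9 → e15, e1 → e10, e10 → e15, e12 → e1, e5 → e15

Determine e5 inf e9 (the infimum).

e2

Common lower bounds of {e5, e9}: e12, e2, e7.
The greatest among these is e2.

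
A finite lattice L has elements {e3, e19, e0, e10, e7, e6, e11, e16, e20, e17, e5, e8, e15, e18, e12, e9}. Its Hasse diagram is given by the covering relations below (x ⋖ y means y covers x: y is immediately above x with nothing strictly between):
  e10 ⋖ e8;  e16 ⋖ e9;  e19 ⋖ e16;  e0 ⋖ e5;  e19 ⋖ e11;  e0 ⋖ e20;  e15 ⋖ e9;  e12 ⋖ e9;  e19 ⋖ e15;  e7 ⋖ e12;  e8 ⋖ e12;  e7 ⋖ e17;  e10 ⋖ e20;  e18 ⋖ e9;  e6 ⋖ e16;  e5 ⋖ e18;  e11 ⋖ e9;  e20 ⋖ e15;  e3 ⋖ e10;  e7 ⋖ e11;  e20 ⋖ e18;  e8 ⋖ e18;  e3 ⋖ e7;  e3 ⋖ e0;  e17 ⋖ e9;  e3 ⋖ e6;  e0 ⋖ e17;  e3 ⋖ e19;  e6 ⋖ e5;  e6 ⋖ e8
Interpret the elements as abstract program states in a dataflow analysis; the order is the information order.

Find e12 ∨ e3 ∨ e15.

Common upper bounds of {e12, e3, e15}: e9.
The least among these is e9.

e9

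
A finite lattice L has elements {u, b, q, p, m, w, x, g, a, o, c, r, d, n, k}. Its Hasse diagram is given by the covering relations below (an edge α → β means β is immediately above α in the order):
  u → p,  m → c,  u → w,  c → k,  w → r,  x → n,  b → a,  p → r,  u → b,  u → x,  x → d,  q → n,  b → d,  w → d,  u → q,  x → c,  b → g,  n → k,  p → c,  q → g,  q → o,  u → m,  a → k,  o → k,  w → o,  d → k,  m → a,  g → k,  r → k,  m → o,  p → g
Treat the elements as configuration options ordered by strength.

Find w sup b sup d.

d

Common upper bounds of {w, b, d}: d, k.
The least among these is d.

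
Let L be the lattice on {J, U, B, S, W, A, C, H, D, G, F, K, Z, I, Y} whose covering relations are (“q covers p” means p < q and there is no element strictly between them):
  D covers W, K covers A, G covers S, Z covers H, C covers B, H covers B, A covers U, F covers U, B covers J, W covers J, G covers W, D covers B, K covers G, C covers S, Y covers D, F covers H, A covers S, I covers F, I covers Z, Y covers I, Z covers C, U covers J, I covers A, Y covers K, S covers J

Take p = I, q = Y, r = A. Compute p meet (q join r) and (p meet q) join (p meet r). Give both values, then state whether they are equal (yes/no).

q join r = Y, so p meet (q join r) = I meet Y = I.
p meet q = I and p meet r = A, so (p meet q) join (p meet r) = I join A = I.
Equal: yes.

I; I; yes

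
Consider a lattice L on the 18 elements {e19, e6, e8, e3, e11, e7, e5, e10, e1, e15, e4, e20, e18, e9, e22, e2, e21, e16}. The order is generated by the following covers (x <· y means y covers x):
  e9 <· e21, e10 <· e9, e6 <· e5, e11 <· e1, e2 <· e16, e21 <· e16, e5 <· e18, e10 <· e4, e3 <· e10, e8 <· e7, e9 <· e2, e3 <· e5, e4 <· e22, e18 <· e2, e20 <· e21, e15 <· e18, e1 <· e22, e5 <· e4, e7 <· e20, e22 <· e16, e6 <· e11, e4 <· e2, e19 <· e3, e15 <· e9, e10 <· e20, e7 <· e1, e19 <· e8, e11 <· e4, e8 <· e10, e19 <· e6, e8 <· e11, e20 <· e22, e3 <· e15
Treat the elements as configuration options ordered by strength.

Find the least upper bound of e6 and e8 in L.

Common upper bounds of {e6, e8}: e1, e11, e16, e2, e22, e4.
The least among these is e11.

e11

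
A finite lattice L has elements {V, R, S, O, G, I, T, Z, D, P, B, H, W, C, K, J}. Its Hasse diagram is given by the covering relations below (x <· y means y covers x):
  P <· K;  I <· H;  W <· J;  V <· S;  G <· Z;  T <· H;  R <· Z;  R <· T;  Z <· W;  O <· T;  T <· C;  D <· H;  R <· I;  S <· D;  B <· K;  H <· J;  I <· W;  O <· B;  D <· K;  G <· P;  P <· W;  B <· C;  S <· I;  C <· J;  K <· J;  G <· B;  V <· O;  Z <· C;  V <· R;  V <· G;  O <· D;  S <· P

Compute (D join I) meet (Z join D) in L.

H

D ∨ I = H
Z ∨ D = J
H ∧ J = H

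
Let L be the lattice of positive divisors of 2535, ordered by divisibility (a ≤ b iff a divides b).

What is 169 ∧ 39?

13

Common lower bounds of {169, 39}: 1, 13.
The greatest among these is 13.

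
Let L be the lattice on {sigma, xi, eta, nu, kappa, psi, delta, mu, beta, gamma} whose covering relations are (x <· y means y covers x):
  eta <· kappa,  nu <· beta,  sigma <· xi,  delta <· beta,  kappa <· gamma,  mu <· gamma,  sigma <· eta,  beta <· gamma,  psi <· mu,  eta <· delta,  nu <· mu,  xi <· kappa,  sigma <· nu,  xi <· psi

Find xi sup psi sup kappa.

gamma

Common upper bounds of {xi, psi, kappa}: gamma.
The least among these is gamma.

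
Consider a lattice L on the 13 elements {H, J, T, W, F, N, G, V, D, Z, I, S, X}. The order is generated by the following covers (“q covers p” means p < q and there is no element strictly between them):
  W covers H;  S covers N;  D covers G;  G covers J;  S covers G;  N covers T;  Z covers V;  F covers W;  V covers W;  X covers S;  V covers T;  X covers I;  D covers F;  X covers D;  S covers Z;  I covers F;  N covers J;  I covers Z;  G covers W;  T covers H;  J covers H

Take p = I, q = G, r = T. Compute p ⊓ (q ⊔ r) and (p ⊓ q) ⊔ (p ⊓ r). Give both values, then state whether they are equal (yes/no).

Z; V; no

q ⊔ r = S, so p ⊓ (q ⊔ r) = I ⊓ S = Z.
p ⊓ q = W and p ⊓ r = T, so (p ⊓ q) ⊔ (p ⊓ r) = W ⊔ T = V.
Equal: no.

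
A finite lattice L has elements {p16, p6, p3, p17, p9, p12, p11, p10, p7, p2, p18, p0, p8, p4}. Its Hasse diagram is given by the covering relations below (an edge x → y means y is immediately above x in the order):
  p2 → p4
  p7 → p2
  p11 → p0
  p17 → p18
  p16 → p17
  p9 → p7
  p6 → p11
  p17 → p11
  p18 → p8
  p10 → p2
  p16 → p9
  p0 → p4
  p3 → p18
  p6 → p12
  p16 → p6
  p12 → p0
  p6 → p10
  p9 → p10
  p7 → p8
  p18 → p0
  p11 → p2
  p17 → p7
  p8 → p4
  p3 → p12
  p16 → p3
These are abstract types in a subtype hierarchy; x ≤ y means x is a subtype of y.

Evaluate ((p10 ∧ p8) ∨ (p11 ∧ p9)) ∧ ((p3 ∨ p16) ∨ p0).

p16

p10 ∧ p8 = p9
p11 ∧ p9 = p16
p9 ∨ p16 = p9
p3 ∨ p16 = p3
p3 ∨ p0 = p0
p9 ∧ p0 = p16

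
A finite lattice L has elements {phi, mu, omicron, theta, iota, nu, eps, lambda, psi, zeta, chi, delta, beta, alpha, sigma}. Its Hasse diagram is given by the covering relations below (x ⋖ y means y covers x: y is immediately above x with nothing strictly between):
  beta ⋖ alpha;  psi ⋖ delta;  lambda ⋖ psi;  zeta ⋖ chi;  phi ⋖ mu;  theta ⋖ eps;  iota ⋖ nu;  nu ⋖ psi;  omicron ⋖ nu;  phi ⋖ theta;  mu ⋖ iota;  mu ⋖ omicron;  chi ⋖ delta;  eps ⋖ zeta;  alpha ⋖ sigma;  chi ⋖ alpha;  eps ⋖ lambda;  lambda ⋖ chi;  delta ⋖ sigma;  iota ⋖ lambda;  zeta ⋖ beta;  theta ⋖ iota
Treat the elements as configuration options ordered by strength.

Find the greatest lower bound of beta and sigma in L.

beta

Common lower bounds of {beta, sigma}: beta, eps, phi, theta, zeta.
The greatest among these is beta.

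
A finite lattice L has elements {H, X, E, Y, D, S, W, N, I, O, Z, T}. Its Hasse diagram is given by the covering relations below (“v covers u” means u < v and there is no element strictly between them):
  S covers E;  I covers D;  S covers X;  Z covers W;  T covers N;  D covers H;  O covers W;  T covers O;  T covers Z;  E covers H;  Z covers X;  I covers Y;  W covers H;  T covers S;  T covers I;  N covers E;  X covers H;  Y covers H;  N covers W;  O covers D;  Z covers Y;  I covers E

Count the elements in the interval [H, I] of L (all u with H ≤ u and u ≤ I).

The interval [H, I] = {D, E, H, I, Y}, which has 5 elements.

5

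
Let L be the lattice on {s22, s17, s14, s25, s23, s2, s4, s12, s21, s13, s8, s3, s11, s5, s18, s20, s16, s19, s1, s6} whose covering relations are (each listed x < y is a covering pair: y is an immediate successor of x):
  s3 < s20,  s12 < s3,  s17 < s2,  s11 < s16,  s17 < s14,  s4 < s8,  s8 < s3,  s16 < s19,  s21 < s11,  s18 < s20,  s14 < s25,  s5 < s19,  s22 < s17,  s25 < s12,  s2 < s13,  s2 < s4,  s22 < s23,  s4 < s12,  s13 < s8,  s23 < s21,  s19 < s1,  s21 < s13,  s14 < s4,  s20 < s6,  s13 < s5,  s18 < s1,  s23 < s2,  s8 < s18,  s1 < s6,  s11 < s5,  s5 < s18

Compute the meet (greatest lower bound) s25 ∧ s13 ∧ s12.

Common lower bounds of {s25, s13, s12}: s17, s22.
The greatest among these is s17.

s17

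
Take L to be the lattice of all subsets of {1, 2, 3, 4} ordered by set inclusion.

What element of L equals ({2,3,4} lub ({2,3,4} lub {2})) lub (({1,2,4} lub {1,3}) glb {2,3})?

{2,3,4}

{2,3,4} ∨ {2} = {2,3,4}
{2,3,4} ∨ {2,3,4} = {2,3,4}
{1,2,4} ∨ {1,3} = {1,2,3,4}
{1,2,3,4} ∧ {2,3} = {2,3}
{2,3,4} ∨ {2,3} = {2,3,4}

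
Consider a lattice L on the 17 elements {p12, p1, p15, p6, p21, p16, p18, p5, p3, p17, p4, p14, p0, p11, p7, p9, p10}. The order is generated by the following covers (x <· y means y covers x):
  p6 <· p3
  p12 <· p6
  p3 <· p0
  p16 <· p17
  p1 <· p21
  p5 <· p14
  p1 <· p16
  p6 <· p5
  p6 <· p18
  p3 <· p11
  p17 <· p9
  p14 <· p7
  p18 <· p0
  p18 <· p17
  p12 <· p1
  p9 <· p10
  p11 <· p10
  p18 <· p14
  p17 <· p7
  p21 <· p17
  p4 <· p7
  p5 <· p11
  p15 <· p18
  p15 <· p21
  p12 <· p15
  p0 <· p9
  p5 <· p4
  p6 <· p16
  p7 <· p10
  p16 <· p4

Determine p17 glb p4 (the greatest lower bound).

Common lower bounds of {p17, p4}: p1, p12, p16, p6.
The greatest among these is p16.

p16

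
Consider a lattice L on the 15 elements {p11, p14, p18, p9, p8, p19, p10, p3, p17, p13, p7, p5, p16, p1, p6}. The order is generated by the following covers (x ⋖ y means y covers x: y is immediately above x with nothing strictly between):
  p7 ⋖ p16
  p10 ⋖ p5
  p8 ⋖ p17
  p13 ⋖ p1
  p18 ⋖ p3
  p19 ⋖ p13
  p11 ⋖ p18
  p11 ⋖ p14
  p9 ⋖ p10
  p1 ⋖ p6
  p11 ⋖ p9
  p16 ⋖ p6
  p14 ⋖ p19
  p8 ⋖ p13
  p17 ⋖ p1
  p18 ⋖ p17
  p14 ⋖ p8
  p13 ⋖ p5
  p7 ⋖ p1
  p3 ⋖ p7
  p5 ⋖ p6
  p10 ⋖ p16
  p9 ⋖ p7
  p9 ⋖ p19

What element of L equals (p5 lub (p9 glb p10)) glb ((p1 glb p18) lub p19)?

p9 ∧ p10 = p9
p5 ∨ p9 = p5
p1 ∧ p18 = p18
p18 ∨ p19 = p1
p5 ∧ p1 = p13

p13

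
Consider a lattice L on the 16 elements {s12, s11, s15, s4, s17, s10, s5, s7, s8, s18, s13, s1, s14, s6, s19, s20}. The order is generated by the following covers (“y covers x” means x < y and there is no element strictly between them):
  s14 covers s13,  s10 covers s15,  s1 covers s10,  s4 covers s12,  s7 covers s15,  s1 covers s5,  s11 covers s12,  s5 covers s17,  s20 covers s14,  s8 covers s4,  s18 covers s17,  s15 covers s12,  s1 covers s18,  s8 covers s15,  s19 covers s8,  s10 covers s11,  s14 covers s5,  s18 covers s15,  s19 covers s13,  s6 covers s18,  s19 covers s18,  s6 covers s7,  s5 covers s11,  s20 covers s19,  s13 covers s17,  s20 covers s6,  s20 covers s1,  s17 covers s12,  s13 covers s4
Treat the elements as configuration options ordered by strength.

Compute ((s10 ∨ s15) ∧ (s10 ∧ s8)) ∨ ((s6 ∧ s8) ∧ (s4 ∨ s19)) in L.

s15

s10 ∨ s15 = s10
s10 ∧ s8 = s15
s10 ∧ s15 = s15
s6 ∧ s8 = s15
s4 ∨ s19 = s19
s15 ∧ s19 = s15
s15 ∨ s15 = s15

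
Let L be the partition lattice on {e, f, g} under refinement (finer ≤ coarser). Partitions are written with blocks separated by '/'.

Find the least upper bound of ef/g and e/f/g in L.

The join of ef/g and e/f/g merges any blocks that overlap across the partitions, giving ef/g.

ef/g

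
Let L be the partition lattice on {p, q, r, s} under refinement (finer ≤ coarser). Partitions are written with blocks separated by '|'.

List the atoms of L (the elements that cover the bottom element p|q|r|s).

pq|r|s, pr|q|s, ps|q|r, p|qr|s, p|qs|r, p|q|rs

The atoms are exactly the elements that cover p|q|r|s: pq|r|s, pr|q|s, ps|q|r, p|qr|s, p|qs|r, p|q|rs.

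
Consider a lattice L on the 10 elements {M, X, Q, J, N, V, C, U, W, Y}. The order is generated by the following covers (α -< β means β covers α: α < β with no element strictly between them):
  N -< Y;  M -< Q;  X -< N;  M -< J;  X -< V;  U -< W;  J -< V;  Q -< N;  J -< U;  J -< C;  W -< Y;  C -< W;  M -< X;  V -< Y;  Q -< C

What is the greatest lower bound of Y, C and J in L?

Common lower bounds of {Y, C, J}: J, M.
The greatest among these is J.

J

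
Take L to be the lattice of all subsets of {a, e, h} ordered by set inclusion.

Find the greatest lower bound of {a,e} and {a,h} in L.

{a}

Under ⊆, meet is intersection: {a,e} ∩ {a,h} = {a}.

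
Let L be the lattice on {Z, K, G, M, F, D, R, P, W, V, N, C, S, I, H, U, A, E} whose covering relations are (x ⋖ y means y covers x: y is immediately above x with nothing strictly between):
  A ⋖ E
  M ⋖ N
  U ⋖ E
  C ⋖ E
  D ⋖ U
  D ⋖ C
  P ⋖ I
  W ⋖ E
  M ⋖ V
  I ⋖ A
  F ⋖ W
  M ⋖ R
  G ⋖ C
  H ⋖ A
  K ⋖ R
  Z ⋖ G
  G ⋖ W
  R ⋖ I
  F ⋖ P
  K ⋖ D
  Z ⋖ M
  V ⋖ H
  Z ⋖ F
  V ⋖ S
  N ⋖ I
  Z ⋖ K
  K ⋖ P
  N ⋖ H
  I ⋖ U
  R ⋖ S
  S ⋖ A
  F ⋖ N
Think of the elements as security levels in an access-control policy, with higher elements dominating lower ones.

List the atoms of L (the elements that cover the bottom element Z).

F, G, K, M

The atoms are exactly the elements that cover Z: F, G, K, M.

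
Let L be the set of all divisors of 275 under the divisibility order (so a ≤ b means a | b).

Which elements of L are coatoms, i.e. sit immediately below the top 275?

The coatoms are exactly the elements covered by 275: 25, 55.

25, 55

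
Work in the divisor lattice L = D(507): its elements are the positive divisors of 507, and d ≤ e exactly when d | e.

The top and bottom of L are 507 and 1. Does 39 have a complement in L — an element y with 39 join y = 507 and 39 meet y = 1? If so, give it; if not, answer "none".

none

For every candidate y, either 39 ∨ y ≠ 507 or 39 ∧ y ≠ 1; no complement exists.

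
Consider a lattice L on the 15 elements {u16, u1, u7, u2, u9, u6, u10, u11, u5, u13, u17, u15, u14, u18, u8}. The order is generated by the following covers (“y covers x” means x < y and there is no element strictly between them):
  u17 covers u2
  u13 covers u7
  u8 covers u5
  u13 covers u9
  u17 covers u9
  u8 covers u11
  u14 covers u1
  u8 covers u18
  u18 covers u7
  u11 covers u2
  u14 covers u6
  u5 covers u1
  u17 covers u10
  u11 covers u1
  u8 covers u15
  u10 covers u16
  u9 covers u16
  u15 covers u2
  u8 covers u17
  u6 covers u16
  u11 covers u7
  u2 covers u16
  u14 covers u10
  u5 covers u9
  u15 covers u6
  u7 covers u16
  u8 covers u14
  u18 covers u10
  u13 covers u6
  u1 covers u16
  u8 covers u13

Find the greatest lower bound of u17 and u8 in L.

Common lower bounds of {u17, u8}: u10, u16, u17, u2, u9.
The greatest among these is u17.

u17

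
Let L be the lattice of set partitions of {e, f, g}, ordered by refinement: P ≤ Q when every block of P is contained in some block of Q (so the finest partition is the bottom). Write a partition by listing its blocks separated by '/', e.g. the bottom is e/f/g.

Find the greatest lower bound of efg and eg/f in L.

Common lower bounds of {efg, eg/f}: e/f/g, eg/f.
The greatest among these is eg/f.

eg/f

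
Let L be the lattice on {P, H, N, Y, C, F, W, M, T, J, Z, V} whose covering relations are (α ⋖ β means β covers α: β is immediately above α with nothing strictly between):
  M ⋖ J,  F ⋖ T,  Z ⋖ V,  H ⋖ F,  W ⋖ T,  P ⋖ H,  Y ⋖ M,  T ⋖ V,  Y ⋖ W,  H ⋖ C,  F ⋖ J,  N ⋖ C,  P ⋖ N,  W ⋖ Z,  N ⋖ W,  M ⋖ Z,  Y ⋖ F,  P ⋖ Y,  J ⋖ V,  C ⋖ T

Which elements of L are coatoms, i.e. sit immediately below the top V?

The coatoms are exactly the elements covered by V: J, T, Z.

J, T, Z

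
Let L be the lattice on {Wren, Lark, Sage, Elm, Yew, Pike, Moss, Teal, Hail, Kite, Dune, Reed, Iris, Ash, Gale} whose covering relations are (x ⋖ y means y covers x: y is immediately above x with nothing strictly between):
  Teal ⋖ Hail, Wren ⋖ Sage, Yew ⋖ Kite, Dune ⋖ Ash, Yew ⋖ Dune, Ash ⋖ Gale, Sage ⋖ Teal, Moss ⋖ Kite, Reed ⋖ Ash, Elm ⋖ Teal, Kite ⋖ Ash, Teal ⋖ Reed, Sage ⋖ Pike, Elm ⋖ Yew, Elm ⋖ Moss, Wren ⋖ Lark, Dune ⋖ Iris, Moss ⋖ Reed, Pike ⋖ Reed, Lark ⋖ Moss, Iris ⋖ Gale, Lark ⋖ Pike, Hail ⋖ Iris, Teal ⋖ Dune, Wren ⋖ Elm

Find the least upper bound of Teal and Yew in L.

Common upper bounds of {Teal, Yew}: Ash, Dune, Gale, Iris.
The least among these is Dune.

Dune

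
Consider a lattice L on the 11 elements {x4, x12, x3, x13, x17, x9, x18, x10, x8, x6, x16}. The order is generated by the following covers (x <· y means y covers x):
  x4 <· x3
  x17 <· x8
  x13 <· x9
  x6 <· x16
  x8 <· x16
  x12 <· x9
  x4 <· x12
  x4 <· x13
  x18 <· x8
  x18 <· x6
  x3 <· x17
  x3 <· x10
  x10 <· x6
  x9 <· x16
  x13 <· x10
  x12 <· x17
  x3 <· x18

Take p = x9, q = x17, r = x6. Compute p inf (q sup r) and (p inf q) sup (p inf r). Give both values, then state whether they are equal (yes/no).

x9; x9; yes

q sup r = x16, so p inf (q sup r) = x9 inf x16 = x9.
p inf q = x12 and p inf r = x13, so (p inf q) sup (p inf r) = x12 sup x13 = x9.
Equal: yes.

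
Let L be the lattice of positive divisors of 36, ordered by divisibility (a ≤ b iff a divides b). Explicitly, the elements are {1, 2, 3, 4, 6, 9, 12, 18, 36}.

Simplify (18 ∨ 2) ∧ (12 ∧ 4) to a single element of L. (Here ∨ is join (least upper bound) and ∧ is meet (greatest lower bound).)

2

18 ∨ 2 = 18
12 ∧ 4 = 4
18 ∧ 4 = 2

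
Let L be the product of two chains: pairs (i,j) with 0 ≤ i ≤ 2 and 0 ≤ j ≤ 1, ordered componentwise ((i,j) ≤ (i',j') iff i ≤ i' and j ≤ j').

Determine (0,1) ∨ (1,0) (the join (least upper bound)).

(1,1)

Common upper bounds of {(0,1), (1,0)}: (1,1), (2,1).
The least among these is (1,1).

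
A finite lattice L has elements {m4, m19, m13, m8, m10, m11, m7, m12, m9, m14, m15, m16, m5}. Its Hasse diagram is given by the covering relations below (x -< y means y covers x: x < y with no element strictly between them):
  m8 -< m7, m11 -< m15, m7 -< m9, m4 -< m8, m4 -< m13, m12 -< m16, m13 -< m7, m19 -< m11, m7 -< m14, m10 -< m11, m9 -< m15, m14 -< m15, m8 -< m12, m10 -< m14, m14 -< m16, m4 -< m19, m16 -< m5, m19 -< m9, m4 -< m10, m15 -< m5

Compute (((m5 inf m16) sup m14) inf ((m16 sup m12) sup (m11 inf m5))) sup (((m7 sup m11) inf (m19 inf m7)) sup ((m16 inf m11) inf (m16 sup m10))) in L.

m16

m5 ∧ m16 = m16
m16 ∨ m14 = m16
m16 ∨ m12 = m16
m11 ∧ m5 = m11
m16 ∨ m11 = m5
m16 ∧ m5 = m16
m7 ∨ m11 = m15
m19 ∧ m7 = m4
m15 ∧ m4 = m4
m16 ∧ m11 = m10
m16 ∨ m10 = m16
m10 ∧ m16 = m10
m4 ∨ m10 = m10
m16 ∨ m10 = m16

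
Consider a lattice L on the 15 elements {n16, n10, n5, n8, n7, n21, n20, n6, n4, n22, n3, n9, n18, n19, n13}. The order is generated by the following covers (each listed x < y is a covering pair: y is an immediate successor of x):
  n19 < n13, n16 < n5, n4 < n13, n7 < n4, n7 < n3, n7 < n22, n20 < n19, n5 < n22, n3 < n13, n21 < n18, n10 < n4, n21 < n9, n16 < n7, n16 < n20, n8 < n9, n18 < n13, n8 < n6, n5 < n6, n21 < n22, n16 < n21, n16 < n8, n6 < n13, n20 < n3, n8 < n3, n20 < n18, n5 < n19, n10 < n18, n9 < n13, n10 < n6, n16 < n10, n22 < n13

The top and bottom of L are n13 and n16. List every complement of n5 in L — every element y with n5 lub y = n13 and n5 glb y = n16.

n18, n3, n4, n9

Need y with n5 ∨ y = n13 and n5 ∧ y = n16.
Checking each element gives: n18, n3, n4, n9.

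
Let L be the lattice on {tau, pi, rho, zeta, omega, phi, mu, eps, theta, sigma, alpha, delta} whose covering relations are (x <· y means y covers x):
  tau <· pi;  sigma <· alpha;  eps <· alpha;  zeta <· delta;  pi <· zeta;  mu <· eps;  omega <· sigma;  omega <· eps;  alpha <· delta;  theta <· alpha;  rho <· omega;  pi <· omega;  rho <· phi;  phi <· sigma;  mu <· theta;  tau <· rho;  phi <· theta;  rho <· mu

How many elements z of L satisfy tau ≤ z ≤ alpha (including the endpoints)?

The interval [tau, alpha] = {alpha, eps, mu, omega, phi, pi, rho, sigma, tau, theta}, which has 10 elements.

10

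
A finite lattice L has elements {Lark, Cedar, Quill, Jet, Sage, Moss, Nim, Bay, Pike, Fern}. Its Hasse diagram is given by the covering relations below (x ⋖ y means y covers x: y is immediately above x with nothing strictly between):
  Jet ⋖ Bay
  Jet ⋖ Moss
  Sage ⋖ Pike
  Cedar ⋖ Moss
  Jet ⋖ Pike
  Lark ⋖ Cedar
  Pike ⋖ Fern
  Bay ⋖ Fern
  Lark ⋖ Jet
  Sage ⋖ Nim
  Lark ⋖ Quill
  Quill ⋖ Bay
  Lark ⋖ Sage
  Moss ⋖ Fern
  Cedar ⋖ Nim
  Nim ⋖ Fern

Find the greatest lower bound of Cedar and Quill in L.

Lark

Common lower bounds of {Cedar, Quill}: Lark.
The greatest among these is Lark.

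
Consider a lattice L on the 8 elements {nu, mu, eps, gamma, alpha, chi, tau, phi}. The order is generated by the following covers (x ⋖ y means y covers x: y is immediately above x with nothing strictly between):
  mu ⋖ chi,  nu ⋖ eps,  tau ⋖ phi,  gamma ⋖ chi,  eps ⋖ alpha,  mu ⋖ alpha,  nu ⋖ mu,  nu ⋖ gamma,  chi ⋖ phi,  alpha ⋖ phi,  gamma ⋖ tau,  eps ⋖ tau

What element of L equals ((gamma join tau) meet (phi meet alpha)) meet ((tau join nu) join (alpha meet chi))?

eps

gamma ∨ tau = tau
phi ∧ alpha = alpha
tau ∧ alpha = eps
tau ∨ nu = tau
alpha ∧ chi = mu
tau ∨ mu = phi
eps ∧ phi = eps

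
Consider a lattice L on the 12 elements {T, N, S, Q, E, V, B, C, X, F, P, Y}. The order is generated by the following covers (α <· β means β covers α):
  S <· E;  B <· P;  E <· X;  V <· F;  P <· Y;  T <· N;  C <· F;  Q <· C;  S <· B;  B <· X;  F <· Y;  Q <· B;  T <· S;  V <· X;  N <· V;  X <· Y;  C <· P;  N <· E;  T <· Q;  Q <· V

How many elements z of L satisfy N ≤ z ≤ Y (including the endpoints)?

6

The interval [N, Y] = {E, F, N, V, X, Y}, which has 6 elements.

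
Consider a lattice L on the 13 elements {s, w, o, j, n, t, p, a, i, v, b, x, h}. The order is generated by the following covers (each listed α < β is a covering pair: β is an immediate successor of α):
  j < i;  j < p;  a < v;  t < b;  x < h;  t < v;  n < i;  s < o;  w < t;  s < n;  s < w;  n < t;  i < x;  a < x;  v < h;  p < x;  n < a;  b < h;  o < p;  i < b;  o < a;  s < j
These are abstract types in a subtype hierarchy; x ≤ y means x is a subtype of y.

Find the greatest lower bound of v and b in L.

Common lower bounds of {v, b}: n, s, t, w.
The greatest among these is t.

t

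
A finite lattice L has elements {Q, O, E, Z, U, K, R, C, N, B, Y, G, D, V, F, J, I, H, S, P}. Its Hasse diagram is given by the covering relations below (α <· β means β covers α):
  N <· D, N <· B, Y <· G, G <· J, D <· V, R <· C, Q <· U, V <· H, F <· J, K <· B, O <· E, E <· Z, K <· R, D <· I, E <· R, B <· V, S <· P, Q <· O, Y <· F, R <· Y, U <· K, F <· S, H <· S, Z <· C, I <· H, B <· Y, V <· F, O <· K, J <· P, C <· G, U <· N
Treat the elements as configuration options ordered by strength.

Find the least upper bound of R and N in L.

Common upper bounds of {R, N}: F, G, J, P, S, Y.
The least among these is Y.

Y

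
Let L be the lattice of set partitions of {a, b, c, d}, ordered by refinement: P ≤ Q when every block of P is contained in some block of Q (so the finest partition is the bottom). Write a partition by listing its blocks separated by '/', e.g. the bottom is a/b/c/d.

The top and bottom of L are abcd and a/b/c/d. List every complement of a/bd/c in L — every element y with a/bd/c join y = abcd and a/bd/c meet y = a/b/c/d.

Need y with a/bd/c ∨ y = abcd and a/bd/c ∧ y = a/b/c/d.
Checking each element gives: ab/cd, abc/d, acd/b, ad/bc.

ab/cd, abc/d, acd/b, ad/bc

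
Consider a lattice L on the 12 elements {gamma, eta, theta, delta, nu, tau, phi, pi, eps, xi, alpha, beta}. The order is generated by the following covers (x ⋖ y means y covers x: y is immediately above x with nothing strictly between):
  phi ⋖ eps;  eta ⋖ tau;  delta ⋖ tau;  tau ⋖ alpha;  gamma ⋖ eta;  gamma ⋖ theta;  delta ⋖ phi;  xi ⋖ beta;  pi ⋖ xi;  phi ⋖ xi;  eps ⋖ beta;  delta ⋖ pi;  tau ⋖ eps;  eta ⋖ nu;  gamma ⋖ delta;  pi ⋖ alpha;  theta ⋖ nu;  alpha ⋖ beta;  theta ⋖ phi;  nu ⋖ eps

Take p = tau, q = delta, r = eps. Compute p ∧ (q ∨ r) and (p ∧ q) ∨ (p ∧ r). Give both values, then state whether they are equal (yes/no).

q ∨ r = eps, so p ∧ (q ∨ r) = tau ∧ eps = tau.
p ∧ q = delta and p ∧ r = tau, so (p ∧ q) ∨ (p ∧ r) = delta ∨ tau = tau.
Equal: yes.

tau; tau; yes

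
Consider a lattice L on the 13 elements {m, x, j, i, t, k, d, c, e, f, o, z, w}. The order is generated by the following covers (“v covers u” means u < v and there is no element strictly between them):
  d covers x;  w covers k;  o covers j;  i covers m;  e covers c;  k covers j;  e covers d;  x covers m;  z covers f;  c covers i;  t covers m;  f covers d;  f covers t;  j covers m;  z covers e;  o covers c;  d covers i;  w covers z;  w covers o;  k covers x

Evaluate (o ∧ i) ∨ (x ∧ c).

o ∧ i = i
x ∧ c = m
i ∨ m = i

i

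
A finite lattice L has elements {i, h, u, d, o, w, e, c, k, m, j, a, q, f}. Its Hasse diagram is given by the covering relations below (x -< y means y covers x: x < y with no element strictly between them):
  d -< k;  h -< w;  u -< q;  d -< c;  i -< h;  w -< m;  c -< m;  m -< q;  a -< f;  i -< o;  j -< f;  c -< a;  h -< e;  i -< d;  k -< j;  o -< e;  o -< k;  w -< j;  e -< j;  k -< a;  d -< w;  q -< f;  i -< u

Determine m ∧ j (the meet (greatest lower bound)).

Common lower bounds of {m, j}: d, h, i, w.
The greatest among these is w.

w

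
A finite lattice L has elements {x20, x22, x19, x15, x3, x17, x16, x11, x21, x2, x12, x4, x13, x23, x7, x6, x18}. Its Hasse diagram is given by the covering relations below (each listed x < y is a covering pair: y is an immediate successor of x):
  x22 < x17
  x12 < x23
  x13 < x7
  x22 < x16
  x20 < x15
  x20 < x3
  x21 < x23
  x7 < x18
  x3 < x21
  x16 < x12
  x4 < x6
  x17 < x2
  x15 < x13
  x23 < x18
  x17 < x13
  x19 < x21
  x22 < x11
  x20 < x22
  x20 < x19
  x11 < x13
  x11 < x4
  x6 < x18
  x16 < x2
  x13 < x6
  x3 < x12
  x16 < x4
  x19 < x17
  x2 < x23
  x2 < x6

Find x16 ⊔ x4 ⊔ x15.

Common upper bounds of {x16, x4, x15}: x18, x6.
The least among these is x6.

x6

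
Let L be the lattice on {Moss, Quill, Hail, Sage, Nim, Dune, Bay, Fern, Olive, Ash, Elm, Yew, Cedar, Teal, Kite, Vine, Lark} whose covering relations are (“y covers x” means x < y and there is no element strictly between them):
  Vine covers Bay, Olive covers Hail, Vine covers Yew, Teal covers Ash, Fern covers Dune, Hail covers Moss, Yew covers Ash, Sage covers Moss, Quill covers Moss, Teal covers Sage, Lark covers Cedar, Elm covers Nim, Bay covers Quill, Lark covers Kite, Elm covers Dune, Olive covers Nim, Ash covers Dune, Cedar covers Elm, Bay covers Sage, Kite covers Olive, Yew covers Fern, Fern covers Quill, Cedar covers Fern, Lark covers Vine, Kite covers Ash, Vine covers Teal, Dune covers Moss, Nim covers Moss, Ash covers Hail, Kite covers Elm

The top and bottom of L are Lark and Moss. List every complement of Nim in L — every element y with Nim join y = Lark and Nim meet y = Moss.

Bay, Sage, Teal, Vine, Yew

Need y with Nim ∨ y = Lark and Nim ∧ y = Moss.
Checking each element gives: Bay, Sage, Teal, Vine, Yew.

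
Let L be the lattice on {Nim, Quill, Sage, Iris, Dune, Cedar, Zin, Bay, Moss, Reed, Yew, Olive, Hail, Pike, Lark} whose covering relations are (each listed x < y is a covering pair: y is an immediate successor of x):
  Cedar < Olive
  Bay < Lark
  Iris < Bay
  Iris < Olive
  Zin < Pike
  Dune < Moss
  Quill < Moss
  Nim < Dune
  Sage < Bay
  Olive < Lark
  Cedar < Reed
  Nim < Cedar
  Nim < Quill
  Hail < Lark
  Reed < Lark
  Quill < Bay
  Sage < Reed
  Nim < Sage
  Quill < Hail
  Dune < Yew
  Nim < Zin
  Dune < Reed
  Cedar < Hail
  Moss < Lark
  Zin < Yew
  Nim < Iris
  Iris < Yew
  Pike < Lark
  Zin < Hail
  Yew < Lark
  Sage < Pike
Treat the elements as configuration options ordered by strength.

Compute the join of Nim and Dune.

Common upper bounds of {Nim, Dune}: Dune, Lark, Moss, Reed, Yew.
The least among these is Dune.

Dune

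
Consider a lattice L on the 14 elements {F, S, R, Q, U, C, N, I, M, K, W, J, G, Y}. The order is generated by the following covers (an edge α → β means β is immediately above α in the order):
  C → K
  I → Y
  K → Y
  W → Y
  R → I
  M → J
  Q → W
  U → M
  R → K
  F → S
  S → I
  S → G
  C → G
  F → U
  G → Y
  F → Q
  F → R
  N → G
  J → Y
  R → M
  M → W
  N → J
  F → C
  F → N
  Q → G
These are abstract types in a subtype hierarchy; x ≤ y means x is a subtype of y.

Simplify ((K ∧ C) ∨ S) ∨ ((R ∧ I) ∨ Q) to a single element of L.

K ∧ C = C
C ∨ S = G
R ∧ I = R
R ∨ Q = W
G ∨ W = Y

Y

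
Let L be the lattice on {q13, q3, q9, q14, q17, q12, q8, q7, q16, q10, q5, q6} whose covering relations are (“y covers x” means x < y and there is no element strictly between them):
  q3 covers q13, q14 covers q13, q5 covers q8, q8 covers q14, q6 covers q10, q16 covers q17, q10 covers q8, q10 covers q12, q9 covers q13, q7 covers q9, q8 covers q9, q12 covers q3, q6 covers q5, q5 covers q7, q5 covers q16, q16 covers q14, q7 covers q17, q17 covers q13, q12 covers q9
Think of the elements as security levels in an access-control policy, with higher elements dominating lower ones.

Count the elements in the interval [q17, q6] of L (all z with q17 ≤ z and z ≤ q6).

The interval [q17, q6] = {q16, q17, q5, q6, q7}, which has 5 elements.

5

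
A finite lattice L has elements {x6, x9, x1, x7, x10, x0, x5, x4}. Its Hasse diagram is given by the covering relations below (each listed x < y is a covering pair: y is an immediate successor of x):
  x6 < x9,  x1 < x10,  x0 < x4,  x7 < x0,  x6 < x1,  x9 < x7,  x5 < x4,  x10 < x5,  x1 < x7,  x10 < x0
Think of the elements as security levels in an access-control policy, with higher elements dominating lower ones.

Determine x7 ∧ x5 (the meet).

Common lower bounds of {x7, x5}: x1, x6.
The greatest among these is x1.

x1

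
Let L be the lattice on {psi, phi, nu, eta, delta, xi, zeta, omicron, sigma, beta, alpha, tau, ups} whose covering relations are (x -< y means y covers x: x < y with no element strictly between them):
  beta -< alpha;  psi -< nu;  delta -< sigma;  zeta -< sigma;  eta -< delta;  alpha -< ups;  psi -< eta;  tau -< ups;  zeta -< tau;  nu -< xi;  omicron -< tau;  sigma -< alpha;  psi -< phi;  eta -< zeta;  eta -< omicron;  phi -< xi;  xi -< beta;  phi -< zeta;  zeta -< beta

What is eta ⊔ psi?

Common upper bounds of {eta, psi}: alpha, beta, delta, eta, omicron, sigma, tau, ups, zeta.
The least among these is eta.

eta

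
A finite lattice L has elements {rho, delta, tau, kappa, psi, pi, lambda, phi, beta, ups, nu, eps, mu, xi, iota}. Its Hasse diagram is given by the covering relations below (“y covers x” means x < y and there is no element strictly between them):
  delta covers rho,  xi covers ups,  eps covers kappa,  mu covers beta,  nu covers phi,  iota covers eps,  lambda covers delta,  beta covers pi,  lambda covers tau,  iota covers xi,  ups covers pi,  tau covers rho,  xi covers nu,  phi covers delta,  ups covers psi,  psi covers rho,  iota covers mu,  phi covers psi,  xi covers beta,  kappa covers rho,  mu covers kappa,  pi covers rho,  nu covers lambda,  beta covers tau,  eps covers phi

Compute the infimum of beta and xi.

Common lower bounds of {beta, xi}: beta, pi, rho, tau.
The greatest among these is beta.

beta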